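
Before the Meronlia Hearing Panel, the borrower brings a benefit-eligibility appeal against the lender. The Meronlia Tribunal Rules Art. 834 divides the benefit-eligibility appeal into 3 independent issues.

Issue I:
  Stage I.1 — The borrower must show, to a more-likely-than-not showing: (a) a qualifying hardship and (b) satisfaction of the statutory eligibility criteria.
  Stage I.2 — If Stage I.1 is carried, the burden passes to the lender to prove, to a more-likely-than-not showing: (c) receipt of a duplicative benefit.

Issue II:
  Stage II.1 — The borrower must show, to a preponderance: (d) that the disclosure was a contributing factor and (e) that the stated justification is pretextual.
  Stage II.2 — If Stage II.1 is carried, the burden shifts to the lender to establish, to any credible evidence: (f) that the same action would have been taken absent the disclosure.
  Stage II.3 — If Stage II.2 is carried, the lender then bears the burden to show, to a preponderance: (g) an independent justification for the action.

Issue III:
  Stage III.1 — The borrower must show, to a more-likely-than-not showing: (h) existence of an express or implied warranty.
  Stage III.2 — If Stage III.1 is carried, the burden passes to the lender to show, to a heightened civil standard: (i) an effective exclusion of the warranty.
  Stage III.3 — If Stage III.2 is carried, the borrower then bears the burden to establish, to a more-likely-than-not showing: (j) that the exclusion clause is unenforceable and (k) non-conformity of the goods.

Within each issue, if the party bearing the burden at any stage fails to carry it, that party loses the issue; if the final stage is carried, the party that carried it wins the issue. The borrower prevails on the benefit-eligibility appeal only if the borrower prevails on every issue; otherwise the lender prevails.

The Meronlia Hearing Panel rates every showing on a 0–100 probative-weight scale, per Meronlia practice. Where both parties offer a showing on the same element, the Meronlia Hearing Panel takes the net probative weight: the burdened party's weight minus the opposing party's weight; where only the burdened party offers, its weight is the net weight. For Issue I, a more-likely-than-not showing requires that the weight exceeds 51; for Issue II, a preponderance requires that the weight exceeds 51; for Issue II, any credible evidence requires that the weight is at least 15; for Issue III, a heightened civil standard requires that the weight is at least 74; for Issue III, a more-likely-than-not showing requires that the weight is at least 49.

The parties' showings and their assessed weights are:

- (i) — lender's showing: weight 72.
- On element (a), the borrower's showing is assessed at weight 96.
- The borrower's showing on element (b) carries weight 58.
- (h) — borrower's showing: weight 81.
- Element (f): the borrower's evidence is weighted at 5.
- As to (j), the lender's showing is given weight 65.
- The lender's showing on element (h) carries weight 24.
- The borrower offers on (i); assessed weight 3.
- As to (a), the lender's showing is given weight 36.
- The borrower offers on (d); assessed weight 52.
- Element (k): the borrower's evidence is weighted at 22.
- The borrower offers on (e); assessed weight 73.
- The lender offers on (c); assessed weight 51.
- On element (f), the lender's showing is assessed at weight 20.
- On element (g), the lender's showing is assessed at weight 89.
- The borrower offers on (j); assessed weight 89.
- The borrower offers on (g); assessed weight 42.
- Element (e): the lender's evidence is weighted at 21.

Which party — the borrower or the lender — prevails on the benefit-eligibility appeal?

borrower

— Issue I —
Stage I.1 (borrower, a more-likely-than-not showing, weight exceeds 51): (a) net 96−36=60 > 51 — meets; (b) 58 > 51 — meets.
  All elements met. The burden passes to the lender.
Stage I.2 (lender, a more-likely-than-not showing, weight exceeds 51): (c) 51 ≤ 51 — fails.
  Not every element is met, so the lender fails to carry Stage I.2.
So the borrower prevails on this issue.
— Issue II —
Stage II.1 — burden on borrower; standard: a preponderance (weight exceeds 51).
    (d): 52 > 51 [met]
    (e): 73 − 21 = 52 > 51 [met]
  The borrower carries Stage II.1; the lender now bears the burden.
Stage II.2 — burden on lender; standard: any credible evidence (weight is at least 15).
    (f): 20 − 5 = 15 ≥ 15 [met]
  Stage II.2 carried; the burden remains with the lender.
Stage II.3 — burden on lender; standard: a preponderance (weight exceeds 51).
    (g): 89 − 42 = 47 ≤ 51 [not met]
  The lender does not carry Stage II.3.
So the borrower prevails on this issue.
— Issue III —
At Stage III.1 the borrower must meet a more-likely-than-not showing (weight is at least 49): on (h) the weight is 81 less the opposing 24 gives net 57, which does reach 49, so (h) meets the standard.
  All elements met. The burden passes to the lender.
At Stage III.2 the lender must meet a heightened civil standard (weight is at least 74): on (i) the weight is 72 less the opposing 3 gives net 69, < 74, so (i) does not meet the standard.
  Not every element is met, so the lender fails to carry Stage III.2.
The borrower prevails on this issue.
Per-issue: Issue I → borrower; Issue II → borrower; Issue III → borrower. The borrower must prevail on every issue; overall, the borrower prevails.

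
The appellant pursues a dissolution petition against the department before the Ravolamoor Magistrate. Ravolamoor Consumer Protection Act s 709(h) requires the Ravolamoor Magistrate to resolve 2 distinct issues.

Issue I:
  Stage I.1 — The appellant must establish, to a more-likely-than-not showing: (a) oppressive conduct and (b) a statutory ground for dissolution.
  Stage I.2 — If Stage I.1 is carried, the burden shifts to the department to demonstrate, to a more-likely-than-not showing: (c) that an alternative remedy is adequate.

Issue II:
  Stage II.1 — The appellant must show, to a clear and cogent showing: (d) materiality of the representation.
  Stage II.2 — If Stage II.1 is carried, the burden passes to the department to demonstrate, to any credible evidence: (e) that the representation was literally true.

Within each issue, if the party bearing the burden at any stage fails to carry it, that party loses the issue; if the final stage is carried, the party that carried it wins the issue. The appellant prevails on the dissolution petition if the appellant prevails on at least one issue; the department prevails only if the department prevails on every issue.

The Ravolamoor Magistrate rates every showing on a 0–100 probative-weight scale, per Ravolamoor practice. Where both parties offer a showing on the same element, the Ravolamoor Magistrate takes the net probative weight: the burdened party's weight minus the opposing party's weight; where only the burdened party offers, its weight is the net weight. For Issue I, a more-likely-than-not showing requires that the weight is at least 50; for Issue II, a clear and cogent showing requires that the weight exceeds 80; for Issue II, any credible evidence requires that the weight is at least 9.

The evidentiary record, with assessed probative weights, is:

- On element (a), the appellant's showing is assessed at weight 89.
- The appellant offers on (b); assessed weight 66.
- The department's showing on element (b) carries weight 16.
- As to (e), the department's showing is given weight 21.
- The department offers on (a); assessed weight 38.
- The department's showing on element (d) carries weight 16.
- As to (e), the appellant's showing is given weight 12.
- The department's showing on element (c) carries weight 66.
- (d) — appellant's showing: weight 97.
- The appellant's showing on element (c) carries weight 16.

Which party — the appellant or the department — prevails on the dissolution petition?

— Issue I —
Stage I.1 — burden on appellant; standard: a more-likely-than-not showing (weight is at least 50).
    (a): 89 − 38 = 51 ≥ 50 [met]
    (b): 66 − 16 = 50 ≥ 50 [met]
  Stage I.1 carried; the burden shifts to the department.
Stage I.2 — burden on department; standard: a more-likely-than-not showing (weight is at least 50).
    (c): 66 − 16 = 50 ≥ 50 [met]
  Stage I.2 carried; the final stage is satisfied.
All stages carried — the department prevails on this issue.
— Issue II —
Stage II.1 (appellant, a clear and cogent showing, weight exceeds 80): (d) net 97−16=81 > 80 — meets.
  The appellant carries Stage II.1; the department now bears the burden.
Stage II.2 (department, any credible evidence, weight is at least 9): (e) net 21−12=9 ≥ 9 — meets.
  The department carries the last stage.
All stages carried — the department prevails on this issue.
Per-issue: Issue I → department; Issue II → department. The appellant must prevail on at least one issue; overall, the department prevails.

department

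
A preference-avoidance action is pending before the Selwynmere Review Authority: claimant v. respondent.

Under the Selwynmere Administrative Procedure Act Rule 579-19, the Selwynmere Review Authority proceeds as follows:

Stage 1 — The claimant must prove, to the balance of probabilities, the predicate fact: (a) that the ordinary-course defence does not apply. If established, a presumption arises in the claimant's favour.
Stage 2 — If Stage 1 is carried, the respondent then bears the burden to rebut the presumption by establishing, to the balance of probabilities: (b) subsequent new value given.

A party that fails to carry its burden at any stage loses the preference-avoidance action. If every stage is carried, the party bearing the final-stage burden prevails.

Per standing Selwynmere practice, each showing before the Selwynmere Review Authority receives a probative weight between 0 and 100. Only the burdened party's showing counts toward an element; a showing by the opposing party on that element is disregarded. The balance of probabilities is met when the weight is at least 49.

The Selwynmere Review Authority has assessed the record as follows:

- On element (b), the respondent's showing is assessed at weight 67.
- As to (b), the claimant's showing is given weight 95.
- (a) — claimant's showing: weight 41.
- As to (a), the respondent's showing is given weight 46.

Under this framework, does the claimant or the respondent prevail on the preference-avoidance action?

respondent

Stage 1 (claimant, the balance of probabilities, weight is at least 49): (a) 41 (respondent's 46 disregarded) < 49 — fails.
  The claimant does not carry Stage 1.
So the respondent prevails.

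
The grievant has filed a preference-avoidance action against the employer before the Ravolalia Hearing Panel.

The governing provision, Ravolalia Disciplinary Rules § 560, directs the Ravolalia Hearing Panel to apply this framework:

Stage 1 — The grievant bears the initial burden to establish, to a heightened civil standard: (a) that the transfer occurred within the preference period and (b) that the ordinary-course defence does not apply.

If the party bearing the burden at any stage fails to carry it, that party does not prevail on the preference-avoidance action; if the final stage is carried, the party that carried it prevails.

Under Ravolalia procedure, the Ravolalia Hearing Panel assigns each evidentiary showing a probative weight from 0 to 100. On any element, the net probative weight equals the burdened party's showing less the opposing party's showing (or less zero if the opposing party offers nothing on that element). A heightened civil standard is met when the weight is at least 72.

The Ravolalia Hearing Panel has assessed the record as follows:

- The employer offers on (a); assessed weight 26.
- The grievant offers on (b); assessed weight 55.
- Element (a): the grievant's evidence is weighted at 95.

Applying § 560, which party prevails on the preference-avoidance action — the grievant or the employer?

Stage 1 (grievant, a heightened civil standard, weight is at least 72): (a) net 95−26=69 < 72 — fails; (b) 55 < 72 — fails.
  Not every element is met, so the grievant fails to carry Stage 1.
The employer prevails.

employer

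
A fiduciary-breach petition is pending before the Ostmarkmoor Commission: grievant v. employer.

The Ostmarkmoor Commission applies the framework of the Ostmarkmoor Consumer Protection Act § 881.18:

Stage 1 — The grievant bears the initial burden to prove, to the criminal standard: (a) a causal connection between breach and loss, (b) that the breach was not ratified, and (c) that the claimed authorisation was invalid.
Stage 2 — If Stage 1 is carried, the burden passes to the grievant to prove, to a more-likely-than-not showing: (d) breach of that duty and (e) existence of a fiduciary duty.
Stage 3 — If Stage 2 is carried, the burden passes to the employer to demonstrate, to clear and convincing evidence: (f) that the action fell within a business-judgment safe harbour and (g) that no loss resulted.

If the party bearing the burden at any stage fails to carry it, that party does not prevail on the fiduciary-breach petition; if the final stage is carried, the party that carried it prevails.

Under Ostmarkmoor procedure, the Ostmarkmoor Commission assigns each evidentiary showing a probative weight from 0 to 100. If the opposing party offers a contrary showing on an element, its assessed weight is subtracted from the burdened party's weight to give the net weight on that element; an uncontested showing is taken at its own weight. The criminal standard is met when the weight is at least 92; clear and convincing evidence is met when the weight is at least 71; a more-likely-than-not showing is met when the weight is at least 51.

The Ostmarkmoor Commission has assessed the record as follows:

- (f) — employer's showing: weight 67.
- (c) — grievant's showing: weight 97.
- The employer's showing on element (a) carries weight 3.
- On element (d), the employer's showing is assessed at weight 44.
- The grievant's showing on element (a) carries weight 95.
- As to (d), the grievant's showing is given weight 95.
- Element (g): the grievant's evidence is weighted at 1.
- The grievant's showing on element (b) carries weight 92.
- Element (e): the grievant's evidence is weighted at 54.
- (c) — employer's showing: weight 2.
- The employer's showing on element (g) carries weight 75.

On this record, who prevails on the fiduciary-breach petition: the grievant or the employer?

grievant

At Stage 1 the grievant must meet the criminal standard (weight is at least 92): on (a) the weight is 95 less the opposing 3 gives net 92, which does reach 92, so (a) meets the standard; on (b) the weight is 92, ≥ 92, so (b) meets the standard; on (c) the weight is 97 less the opposing 2 gives net 95, which does reach 92, so (c) meets the standard.
  Stage 1 carried; the burden remains with the grievant.
At Stage 2 the grievant must meet a more-likely-than-not showing (weight is at least 51): on (d) the weight is 95 less the opposing 44 gives net 51, which does reach 51, so (d) meets the standard; on (e) the weight is 54, which does reach 51, so (e) meets the standard.
  Stage 2 is satisfied; the onus moves to the employer.
At Stage 3 the employer must meet clear and convincing evidence (weight is at least 71): on (f) the weight is 67, which does not reach 71, so (f) does not meet the standard; on (g) the weight is 75 less the opposing 1 gives net 74, ≥ 71, so (g) meets the standard.
  Not every element is met, so the employer fails to carry Stage 3.
So the grievant prevails.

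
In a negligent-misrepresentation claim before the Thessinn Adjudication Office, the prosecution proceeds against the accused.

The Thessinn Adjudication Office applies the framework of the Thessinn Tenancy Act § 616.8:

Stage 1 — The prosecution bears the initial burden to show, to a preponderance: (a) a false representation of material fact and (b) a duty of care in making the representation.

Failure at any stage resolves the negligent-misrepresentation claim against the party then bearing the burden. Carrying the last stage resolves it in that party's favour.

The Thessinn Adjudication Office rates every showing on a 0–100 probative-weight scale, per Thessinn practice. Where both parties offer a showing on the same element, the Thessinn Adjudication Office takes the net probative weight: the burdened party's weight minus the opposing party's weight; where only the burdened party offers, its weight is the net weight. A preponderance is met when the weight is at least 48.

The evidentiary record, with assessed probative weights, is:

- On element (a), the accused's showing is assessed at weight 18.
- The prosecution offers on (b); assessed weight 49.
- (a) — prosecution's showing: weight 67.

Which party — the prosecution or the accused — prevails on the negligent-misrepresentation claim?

Stage 1 (prosecution, a preponderance, weight is at least 48): (a) net 67−18=49 ≥ 48 — meets; (b) 49 ≥ 48 — meets.
  Stage 1 carried; the final stage is satisfied.
Every stage carried; the prosecution prevails.

prosecution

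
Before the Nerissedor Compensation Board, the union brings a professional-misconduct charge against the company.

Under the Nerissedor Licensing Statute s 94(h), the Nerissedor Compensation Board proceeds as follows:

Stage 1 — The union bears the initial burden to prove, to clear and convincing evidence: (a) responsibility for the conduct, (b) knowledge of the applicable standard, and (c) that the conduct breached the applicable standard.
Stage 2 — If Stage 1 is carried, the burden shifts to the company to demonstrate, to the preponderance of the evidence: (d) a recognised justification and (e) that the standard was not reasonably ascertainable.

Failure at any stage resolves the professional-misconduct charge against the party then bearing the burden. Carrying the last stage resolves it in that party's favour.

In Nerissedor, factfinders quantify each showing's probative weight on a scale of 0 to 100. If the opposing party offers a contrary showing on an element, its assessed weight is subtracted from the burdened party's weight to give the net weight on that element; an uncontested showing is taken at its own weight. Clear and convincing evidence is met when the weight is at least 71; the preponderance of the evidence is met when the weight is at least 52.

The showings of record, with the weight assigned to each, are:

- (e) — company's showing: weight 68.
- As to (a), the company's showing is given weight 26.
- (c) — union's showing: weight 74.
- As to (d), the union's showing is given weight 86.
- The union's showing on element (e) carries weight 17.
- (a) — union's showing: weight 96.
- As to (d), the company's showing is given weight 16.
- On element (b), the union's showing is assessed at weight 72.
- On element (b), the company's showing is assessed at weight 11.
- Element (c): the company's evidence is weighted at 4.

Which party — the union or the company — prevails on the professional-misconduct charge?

company

Stage 1 (union, clear and convincing evidence, weight is at least 71): (a) net 96−26=70 < 71 — fails; (b) net 72−11=61 < 71 — fails; (c) net 74−4=70 < 71 — fails.
  Not every element is met, so the union fails to carry Stage 1.
So the company prevails.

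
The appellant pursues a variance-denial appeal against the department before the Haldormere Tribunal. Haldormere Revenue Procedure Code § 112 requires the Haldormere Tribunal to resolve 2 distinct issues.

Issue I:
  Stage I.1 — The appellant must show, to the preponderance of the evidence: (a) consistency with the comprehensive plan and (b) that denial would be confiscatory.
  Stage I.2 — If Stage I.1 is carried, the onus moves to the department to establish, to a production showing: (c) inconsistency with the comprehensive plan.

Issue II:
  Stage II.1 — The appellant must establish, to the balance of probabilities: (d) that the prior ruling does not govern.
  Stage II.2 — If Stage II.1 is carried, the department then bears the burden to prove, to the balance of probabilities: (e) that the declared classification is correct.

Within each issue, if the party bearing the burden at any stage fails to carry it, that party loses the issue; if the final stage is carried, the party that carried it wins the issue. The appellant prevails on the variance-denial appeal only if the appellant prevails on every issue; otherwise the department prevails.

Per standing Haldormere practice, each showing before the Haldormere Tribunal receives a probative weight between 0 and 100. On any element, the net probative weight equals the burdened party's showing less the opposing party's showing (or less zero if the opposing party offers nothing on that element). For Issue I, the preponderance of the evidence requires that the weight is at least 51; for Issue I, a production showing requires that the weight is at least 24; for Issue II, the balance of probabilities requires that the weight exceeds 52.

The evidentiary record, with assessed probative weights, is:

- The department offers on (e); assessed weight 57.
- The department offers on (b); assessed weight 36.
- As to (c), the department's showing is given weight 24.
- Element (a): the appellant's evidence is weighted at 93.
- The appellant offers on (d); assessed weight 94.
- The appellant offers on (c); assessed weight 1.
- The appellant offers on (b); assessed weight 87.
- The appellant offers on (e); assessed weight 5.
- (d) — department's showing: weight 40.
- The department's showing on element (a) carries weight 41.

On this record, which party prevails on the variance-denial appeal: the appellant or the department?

— Issue I —
At Stage I.1 the appellant must meet the preponderance of the evidence (weight is at least 51): on (a) the weight is 93 less the opposing 41 gives net 52, ≥ 51, so (a) meets the standard; on (b) the weight is 87 less the opposing 36 gives net 51, which does reach 51, so (b) meets the standard.
  Stage I.1 is satisfied; the onus moves to the department.
At Stage I.2 the department must meet a production showing (weight is at least 24): on (c) the weight is 24 less the opposing 1 gives net 23, which does not reach 24, so (c) does not meet the standard.
  Stage I.2 not carried; the department fails its burden.
So the appellant prevails on this issue.
— Issue II —
Stage II.1 — burden on appellant; standard: the balance of probabilities (weight exceeds 52).
    (d): 94 − 40 = 54 > 52 [met]
  All elements met. The burden passes to the department.
Stage II.2 — burden on department; standard: the balance of probabilities (weight exceeds 52).
    (e): 57 − 5 = 52 ≤ 52 [not met]
  Stage II.2 not carried; the department fails its burden.
The appellant prevails on this issue.
Per-issue: Issue I → appellant; Issue II → appellant. The appellant must prevail on every issue; overall, the appellant prevails.

appellant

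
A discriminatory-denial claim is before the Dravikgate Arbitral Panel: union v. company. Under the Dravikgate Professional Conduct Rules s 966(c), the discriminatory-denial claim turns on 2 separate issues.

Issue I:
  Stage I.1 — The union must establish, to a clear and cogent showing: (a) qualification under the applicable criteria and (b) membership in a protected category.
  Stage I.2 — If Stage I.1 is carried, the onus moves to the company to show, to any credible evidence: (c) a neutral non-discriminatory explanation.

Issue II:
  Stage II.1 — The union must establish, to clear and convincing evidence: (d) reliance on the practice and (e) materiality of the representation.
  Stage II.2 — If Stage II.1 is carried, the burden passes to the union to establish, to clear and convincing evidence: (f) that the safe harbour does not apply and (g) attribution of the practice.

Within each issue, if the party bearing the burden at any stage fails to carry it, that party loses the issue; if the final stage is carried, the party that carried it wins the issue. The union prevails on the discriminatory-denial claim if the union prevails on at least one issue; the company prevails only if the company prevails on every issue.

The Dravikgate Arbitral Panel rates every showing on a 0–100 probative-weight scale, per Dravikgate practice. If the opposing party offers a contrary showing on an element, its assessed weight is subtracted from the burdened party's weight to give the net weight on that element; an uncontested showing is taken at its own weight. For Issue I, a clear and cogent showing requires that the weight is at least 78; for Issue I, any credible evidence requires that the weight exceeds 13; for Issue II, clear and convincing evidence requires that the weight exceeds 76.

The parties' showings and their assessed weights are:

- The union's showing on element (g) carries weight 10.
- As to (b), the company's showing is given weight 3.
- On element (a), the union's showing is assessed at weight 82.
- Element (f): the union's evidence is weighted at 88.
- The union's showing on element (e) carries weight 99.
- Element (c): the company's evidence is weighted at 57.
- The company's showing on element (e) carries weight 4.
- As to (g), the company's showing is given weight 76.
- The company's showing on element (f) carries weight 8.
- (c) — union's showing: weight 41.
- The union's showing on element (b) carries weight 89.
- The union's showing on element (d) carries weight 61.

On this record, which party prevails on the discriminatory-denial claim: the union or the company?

— Issue I —
Stage I.1 — burden on union; standard: a clear and cogent showing (weight is at least 78).
    (a): 82 ≥ 78 [met]
    (b): 89 − 3 = 86 ≥ 78 [met]
  All elements met. The burden passes to the company.
Stage I.2 — burden on company; standard: any credible evidence (weight exceeds 13).
    (c): 57 − 41 = 16 > 13 [met]
  The company carries the last stage.
All stages carried — the company prevails on this issue.
— Issue II —
At Stage II.1 the union must meet clear and convincing evidence (weight exceeds 76): on (d) the weight is 61, ≤ 76, so (d) does not meet the standard; on (e) the weight is 99 less the opposing 4 gives net 95, which does exceed 76, so (e) meets the standard.
  Not every element is met, so the union fails to carry Stage II.1.
So the company prevails on this issue.
Per-issue: Issue I → company; Issue II → company. The union must prevail on at least one issue; overall, the company prevails.

company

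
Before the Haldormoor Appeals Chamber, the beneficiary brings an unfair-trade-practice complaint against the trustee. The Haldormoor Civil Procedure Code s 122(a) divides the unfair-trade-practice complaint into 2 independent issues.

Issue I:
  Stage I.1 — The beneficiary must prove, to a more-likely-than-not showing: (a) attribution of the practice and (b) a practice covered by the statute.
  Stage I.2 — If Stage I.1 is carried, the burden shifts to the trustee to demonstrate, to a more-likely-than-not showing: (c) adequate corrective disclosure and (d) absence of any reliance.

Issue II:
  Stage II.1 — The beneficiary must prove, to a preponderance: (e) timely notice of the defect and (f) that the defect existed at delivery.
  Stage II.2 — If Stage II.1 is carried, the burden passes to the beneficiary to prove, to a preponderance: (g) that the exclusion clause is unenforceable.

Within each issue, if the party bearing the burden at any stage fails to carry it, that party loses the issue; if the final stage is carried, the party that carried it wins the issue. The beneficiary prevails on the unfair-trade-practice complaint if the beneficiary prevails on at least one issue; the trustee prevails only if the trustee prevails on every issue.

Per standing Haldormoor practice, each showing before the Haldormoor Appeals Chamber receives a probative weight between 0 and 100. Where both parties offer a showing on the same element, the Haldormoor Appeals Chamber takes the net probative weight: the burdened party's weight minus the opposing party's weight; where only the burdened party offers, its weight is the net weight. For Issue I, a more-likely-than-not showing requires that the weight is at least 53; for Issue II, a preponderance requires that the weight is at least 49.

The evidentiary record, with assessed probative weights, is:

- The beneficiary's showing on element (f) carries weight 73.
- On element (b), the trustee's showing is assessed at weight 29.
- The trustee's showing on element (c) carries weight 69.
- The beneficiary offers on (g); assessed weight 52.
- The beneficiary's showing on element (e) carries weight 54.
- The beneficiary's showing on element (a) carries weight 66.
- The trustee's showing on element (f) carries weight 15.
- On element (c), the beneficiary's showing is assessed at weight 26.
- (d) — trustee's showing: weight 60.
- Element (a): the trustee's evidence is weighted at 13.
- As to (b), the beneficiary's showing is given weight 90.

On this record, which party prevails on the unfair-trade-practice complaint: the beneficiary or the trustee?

— Issue I —
Stage I.1 — burden on beneficiary; standard: a more-likely-than-not showing (weight is at least 53).
    (a): 66 − 13 = 53 ≥ 53 [met]
    (b): 90 − 29 = 61 ≥ 53 [met]
  All elements met. The burden passes to the trustee.
Stage I.2 — burden on trustee; standard: a more-likely-than-not showing (weight is at least 53).
    (c): 69 − 26 = 43 < 53 [not met]
    (d): 60 ≥ 53 [met]
  Stage I.2 not carried; the trustee fails its burden.
The analysis ends at Stage I.2; the beneficiary prevails on this issue.
— Issue II —
Stage II.1 (beneficiary, a preponderance, weight is at least 49): (e) 54 ≥ 49 — meets; (f) net 73−15=58 ≥ 49 — meets.
  All elements met. The beneficiary retains the burden for Stage II.2.
Stage II.2 (beneficiary, a preponderance, weight is at least 49): (g) 52 ≥ 49 — meets.
  All elements met at the final stage.
With every stage satisfied, the beneficiary prevails on this issue.
Per-issue: Issue I → beneficiary; Issue II → beneficiary. The beneficiary must prevail on at least one issue; overall, the beneficiary prevails.

beneficiary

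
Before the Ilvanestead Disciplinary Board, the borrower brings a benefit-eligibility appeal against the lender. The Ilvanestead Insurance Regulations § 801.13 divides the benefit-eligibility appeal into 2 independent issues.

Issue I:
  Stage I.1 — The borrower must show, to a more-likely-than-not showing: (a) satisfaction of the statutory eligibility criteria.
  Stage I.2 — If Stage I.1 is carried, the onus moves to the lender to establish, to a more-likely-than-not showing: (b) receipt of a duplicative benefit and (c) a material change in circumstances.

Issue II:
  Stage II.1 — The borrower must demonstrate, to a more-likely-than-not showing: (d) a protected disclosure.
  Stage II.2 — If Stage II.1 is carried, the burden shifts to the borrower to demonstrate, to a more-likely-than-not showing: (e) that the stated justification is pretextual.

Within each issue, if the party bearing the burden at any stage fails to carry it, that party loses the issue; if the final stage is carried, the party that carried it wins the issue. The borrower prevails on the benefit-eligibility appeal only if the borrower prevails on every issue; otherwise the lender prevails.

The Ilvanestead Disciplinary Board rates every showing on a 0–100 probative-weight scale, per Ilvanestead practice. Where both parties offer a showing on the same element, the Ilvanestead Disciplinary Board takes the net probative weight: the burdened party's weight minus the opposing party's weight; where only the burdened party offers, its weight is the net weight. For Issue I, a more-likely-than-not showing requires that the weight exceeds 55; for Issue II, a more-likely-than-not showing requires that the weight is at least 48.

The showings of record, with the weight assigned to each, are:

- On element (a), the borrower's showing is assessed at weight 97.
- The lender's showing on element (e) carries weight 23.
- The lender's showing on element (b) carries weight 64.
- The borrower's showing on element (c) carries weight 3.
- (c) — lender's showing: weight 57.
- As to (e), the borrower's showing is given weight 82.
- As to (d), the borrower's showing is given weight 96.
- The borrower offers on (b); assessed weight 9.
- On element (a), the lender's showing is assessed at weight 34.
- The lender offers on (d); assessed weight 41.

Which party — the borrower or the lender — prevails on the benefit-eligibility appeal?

— Issue I —
Stage I.1 — burden on borrower; standard: a more-likely-than-not showing (weight exceeds 55).
    (a): 97 − 34 = 63 > 55 [met]
  Stage I.1 carried; the burden shifts to the lender.
Stage I.2 — burden on lender; standard: a more-likely-than-not showing (weight exceeds 55).
    (b): 64 − 9 = 55 ≤ 55 [not met]
    (c): 57 − 3 = 54 ≤ 55 [not met]
  Stage I.2 not carried; the lender fails its burden.
So the borrower prevails on this issue.
— Issue II —
Stage II.1 (borrower, a more-likely-than-not showing, weight is at least 48): (d) net 96−41=55 ≥ 48 — meets.
  All elements met. The borrower retains the burden for Stage II.2.
Stage II.2 (borrower, a more-likely-than-not showing, weight is at least 48): (e) net 82−23=59 ≥ 48 — meets.
  The borrower carries the last stage.
All stages carried — the borrower prevails on this issue.
Per-issue: Issue I → borrower; Issue II → borrower. The borrower must prevail on every issue; overall, the borrower prevails.

borrower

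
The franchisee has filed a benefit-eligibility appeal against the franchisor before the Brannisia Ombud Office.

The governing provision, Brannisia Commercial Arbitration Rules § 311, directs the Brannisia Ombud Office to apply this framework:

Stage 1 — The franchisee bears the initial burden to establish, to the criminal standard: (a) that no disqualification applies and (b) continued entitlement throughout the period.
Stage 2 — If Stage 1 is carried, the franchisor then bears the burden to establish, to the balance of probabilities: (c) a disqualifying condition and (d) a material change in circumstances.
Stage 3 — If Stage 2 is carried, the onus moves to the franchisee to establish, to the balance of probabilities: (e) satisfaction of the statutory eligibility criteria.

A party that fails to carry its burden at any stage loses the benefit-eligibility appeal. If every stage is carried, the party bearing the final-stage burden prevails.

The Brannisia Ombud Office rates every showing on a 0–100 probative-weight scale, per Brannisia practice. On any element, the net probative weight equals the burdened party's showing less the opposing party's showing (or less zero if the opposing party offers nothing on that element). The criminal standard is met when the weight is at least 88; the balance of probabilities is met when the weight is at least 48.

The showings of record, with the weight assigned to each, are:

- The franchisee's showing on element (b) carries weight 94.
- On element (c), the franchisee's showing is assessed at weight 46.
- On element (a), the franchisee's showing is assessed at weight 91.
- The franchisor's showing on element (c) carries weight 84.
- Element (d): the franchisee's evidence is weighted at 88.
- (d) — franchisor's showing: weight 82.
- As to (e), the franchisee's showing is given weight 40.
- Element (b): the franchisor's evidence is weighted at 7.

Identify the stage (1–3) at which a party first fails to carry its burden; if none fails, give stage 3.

stage 1

Stage 1 (franchisee, the criminal standard, weight is at least 88): (a) 91 ≥ 88 — meets; (b) net 94−7=87 < 88 — fails.
  The franchisee does not carry Stage 1.
The analysis ends at Stage 1; the franchisor prevails.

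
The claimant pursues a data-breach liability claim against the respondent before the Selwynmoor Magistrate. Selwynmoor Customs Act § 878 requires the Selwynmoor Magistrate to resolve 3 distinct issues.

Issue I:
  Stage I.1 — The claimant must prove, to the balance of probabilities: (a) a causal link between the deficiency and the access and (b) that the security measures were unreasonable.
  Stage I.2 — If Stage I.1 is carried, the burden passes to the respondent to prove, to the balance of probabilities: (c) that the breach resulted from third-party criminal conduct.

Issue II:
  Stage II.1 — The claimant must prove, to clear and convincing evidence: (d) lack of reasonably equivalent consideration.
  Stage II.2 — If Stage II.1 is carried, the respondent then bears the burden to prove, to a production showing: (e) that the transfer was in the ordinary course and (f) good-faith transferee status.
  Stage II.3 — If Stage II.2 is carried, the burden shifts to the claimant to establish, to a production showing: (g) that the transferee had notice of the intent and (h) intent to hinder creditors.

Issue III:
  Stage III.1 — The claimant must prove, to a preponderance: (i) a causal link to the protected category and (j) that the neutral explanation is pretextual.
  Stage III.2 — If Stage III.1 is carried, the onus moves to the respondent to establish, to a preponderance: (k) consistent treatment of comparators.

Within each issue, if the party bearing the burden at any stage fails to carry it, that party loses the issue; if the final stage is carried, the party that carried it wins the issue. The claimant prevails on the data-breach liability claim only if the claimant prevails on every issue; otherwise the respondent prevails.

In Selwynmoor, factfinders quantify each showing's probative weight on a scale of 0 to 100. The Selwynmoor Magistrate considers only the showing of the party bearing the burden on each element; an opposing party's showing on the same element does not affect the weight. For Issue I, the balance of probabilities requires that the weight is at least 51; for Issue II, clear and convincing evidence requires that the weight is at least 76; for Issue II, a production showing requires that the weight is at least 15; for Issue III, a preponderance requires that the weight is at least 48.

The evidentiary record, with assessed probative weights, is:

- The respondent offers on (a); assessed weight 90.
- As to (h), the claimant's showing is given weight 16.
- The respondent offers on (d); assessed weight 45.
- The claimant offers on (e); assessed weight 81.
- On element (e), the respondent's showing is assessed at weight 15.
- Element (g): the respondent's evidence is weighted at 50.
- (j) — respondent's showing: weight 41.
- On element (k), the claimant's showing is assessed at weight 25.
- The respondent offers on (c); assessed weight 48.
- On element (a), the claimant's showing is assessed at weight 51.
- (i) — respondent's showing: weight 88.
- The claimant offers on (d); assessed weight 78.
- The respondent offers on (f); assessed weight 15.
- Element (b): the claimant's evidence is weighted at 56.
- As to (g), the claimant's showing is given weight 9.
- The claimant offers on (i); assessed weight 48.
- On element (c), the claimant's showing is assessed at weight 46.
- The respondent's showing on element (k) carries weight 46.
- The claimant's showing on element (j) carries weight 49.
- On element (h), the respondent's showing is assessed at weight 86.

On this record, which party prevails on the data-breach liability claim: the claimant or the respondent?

— Issue I —
Stage I.1 (claimant, the balance of probabilities, weight is at least 51): (a) 51 (respondent's 90 disregarded) ≥ 51 — meets; (b) 56 ≥ 51 — meets.
  Stage I.1 is satisfied; the onus moves to the respondent.
Stage I.2 (respondent, the balance of probabilities, weight is at least 51): (c) 48 (claimant's 46 disregarded) < 51 — fails.
  Stage I.2 not carried; the respondent fails its burden.
The claimant prevails on this issue.
— Issue II —
At Stage II.1 the claimant must meet clear and convincing evidence (weight is at least 76): on (d) the weight is 78 (the respondent's 45 is given no effect), ≥ 76, so (d) meets the standard.
  Stage II.1 carried; the burden shifts to the respondent.
At Stage II.2 the respondent must meet a production showing (weight is at least 15): on (e) the weight is 15 (the claimant's 81 is given no effect), ≥ 15, so (e) meets the standard; on (f) the weight is 15, ≥ 15, so (f) meets the standard.
  Stage II.2 is satisfied; the onus moves to the claimant.
At Stage II.3 the claimant must meet a production showing (weight is at least 15): on (g) the weight is 9 (the respondent's 50 is given no effect), < 15, so (g) does not meet the standard; on (h) the weight is 16 (the respondent's 86 is given no effect), which does reach 15, so (h) meets the standard.
  Not every element is met, so the claimant fails to carry Stage II.3.
The respondent prevails on this issue.
— Issue III —
Stage III.1 — burden on claimant; standard: a preponderance (weight is at least 48).
    (i): 48 (respondent's 88 disregarded) ≥ 48 [met]
    (j): 49 (respondent's 41 disregarded) ≥ 48 [met]
  All elements met. The burden passes to the respondent.
Stage III.2 — burden on respondent; standard: a preponderance (weight is at least 48).
    (k): 46 (claimant's 25 disregarded) < 48 [not met]
  Not every element is met, so the respondent fails to carry Stage III.2.
So the claimant prevails on this issue.
Per-issue: Issue I → claimant; Issue II → respondent; Issue III → claimant. The claimant must prevail on every issue; overall, the respondent prevails.

respondent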